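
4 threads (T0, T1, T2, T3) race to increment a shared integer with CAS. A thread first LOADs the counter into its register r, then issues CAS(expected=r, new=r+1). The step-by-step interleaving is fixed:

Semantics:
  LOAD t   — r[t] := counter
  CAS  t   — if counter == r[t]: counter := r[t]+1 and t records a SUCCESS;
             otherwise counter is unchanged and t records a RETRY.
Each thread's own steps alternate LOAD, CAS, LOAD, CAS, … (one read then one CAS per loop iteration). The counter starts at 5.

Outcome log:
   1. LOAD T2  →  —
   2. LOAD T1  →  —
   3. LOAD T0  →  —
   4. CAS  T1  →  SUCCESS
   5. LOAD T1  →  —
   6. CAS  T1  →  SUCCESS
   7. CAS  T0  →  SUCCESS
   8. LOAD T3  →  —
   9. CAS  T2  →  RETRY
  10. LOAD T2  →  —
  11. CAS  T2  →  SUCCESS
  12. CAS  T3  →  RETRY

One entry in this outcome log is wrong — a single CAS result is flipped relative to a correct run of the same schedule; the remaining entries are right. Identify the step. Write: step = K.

step = 7

Re-executing:
#1 T2 reads 5
#2 T1 reads 5
#3 T0 reads 5
#4 T1 CAS(5→6) writes; counter now 6
#5 T1 reads 6
#6 T1 CAS(6→7) writes; counter now 7
#7 T0 CAS(5→6) fails; counter now 7
#8 T3 reads 7
#9 T2 CAS(5→6) fails; counter now 7
#10 T2 reads 7
#11 T2 CAS(7→8) writes; counter now 8
#12 T3 CAS(7→8) fails; counter now 8
Mismatch at 7.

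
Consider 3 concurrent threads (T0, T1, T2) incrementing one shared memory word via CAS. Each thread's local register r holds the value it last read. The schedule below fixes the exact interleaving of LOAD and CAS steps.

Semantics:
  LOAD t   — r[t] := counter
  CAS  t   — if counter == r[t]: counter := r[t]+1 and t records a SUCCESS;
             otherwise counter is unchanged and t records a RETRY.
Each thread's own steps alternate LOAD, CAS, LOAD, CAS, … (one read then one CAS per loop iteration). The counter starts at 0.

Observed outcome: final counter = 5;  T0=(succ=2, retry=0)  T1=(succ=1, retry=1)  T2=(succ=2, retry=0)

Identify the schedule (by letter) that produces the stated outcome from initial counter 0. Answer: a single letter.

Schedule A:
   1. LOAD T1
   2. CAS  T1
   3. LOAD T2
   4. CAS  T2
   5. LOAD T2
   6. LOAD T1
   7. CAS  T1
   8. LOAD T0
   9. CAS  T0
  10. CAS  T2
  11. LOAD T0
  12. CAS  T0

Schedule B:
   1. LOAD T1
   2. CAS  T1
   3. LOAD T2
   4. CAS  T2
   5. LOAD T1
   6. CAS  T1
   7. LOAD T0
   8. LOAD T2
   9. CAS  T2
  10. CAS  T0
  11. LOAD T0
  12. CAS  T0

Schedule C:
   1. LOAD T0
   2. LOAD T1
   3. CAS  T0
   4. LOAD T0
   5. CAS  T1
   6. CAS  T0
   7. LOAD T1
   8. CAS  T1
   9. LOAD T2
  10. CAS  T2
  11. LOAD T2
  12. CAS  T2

C

Tracing schedule C:
1. LOAD T0 → mem=0 r[T0]=0 [LOAD]
2. LOAD T1 → mem=0 r[T1]=0 [LOAD]
3. CAS T0 → mem=1 r[T0]=0 [OK]
4. LOAD T0 → mem=1 r[T0]=1 [LOAD]
5. CAS T1 → mem=1 r[T1]=0 [RETRY]
6. CAS T0 → mem=2 r[T0]=1 [OK]
7. LOAD T1 → mem=2 r[T1]=2 [LOAD]
8. CAS T1 → mem=3 r[T1]=2 [OK]
9. LOAD T2 → mem=3 r[T2]=3 [LOAD]
10. CAS T2 → mem=4 r[T2]=3 [OK]
11. LOAD T2 → mem=4 r[T2]=4 [LOAD]
12. CAS T2 → mem=5 r[T2]=4 [OK]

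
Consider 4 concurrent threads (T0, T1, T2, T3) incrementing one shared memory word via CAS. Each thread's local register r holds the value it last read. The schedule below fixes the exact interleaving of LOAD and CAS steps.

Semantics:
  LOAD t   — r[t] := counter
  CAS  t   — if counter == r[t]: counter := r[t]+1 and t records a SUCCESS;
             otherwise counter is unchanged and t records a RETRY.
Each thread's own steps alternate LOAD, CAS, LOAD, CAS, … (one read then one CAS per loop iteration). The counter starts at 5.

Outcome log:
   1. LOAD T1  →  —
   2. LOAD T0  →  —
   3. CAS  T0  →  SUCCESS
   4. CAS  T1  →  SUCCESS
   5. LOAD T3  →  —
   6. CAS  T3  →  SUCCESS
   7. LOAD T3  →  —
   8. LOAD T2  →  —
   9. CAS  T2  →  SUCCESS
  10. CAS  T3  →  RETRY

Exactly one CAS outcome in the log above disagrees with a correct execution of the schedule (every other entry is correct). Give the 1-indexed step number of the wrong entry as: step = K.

step = 4

Correct run:
#1 T1 reads 5
#2 T0 reads 5
#3 T0 CAS(5→6) writes; counter now 6
#4 T1 CAS(5→6) fails; counter now 6
#5 T3 reads 6
#6 T3 CAS(6→7) writes; counter now 7
#7 T3 reads 7
#8 T2 reads 7
#9 T2 CAS(7→8) writes; counter now 8
#10 T3 CAS(7→8) fails; counter now 8
Mismatch at 4.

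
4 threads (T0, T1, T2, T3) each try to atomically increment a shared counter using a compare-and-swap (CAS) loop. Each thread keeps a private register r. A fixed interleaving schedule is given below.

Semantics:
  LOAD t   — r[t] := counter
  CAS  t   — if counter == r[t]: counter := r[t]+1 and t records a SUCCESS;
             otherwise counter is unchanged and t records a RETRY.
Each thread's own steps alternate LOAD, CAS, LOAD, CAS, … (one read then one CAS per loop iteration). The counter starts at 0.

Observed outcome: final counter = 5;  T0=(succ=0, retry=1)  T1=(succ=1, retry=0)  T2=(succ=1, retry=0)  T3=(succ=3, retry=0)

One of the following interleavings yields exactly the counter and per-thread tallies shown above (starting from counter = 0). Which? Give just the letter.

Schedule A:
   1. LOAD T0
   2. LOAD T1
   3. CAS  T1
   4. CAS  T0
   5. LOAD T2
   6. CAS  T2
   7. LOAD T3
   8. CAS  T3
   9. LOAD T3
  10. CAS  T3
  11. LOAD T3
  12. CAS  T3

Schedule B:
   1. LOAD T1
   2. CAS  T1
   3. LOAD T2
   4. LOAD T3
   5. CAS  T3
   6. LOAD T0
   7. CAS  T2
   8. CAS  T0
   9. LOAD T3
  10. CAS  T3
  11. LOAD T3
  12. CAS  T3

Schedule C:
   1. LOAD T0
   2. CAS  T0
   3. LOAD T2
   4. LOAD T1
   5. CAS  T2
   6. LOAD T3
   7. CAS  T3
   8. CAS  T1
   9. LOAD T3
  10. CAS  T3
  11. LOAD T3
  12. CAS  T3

A

Run A:
T0 LOAD — after: cnt=0, r=0 — load
T1 LOAD — after: cnt=0, r=0 — load
T1 CAS — after: cnt=1, r=0 — ok
T0 CAS — after: cnt=1, r=0 — retry
T2 LOAD — after: cnt=1, r=1 — load
T2 CAS — after: cnt=2, r=1 — ok
T3 LOAD — after: cnt=2, r=2 — load
T3 CAS — after: cnt=3, r=2 — ok
T3 LOAD — after: cnt=3, r=3 — load
T3 CAS — after: cnt=4, r=3 — ok
T3 LOAD — after: cnt=4, r=4 — load
T3 CAS — after: cnt=5, r=4 — ok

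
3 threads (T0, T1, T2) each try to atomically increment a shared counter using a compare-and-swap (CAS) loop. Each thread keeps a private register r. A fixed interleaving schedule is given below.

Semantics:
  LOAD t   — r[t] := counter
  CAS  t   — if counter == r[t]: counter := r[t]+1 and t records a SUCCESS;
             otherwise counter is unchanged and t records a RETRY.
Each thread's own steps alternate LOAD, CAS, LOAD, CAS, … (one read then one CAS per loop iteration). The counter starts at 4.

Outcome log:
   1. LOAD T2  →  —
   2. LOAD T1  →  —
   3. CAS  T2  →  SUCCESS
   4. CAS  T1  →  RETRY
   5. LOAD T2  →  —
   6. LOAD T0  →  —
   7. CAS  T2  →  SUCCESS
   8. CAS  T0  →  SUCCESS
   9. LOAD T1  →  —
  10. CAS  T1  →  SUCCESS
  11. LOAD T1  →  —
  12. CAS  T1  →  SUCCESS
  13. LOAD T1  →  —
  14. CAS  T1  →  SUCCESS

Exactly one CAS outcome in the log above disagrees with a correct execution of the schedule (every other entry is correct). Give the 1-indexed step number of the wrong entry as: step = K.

Re-executing:
1. LOAD T2 → mem=4 r[T2]=4 [LOAD]
2. LOAD T1 → mem=4 r[T1]=4 [LOAD]
3. CAS T2 → mem=5 r[T2]=4 [OK]
4. CAS T1 → mem=5 r[T1]=4 [RETRY]
5. LOAD T2 → mem=5 r[T2]=5 [LOAD]
6. LOAD T0 → mem=5 r[T0]=5 [LOAD]
7. CAS T2 → mem=6 r[T2]=5 [OK]
8. CAS T0 → mem=6 r[T0]=5 [RETRY]
9. LOAD T1 → mem=6 r[T1]=6 [LOAD]
10. CAS T1 → mem=7 r[T1]=6 [OK]
11. LOAD T1 → mem=7 r[T1]=7 [LOAD]
12. CAS T1 → mem=8 r[T1]=7 [OK]
13. LOAD T1 → mem=8 r[T1]=8 [LOAD]
14. CAS T1 → mem=9 r[T1]=8 [OK]
Mismatch at 8.

step = 8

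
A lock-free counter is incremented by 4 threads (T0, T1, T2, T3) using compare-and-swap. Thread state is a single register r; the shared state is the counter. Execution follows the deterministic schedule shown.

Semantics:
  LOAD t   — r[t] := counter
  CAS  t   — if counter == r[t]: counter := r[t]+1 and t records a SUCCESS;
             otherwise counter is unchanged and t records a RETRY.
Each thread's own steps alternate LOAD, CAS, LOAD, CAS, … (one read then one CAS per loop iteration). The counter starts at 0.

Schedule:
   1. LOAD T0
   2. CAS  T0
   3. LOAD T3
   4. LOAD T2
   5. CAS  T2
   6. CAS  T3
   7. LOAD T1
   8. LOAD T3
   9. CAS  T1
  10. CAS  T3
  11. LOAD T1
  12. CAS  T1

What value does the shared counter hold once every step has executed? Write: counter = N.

[1] T0.load  rd  (counter 0, T0.r 0)
[2] T0.cas  hit  (counter 1, T0.r 0)
[3] T3.load  rd  (counter 1, T3.r 1)
[4] T2.load  rd  (counter 1, T2.r 1)
[5] T2.cas  hit  (counter 2, T2.r 1)
[6] T3.cas  miss  (counter 2, T3.r 1)
[7] T1.load  rd  (counter 2, T1.r 2)
[8] T3.load  rd  (counter 2, T3.r 2)
[9] T1.cas  hit  (counter 3, T1.r 2)
[10] T3.cas  miss  (counter 3, T3.r 2)
[11] T1.load  rd  (counter 3, T1.r 3)
[12] T1.cas  hit  (counter 4, T1.r 3)

counter = 4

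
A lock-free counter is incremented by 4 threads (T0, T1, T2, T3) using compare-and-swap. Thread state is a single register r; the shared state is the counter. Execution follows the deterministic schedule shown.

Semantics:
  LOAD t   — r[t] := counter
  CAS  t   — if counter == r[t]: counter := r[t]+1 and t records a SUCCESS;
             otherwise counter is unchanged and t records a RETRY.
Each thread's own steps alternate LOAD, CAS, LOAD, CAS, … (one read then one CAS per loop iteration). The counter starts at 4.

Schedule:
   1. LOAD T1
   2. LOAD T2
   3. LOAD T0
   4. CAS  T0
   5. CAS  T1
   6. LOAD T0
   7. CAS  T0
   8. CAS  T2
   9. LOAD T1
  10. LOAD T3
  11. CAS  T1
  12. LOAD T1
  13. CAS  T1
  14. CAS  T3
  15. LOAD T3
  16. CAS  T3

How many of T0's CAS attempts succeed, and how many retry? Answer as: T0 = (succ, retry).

T0 = (2, 0)

   1) LOAD T1:  M=4  r_T1=4
   2) LOAD T2:  M=4  r_T2=4
   3) LOAD T0:  M=4  r_T0=4
   4) CAS  T0:  M=5  r_T0=4 ✓
   5) CAS  T1:  M=5  r_T1=4 ✗
   6) LOAD T0:  M=5  r_T0=5
   7) CAS  T0:  M=6  r_T0=5 ✓
   8) CAS  T2:  M=6  r_T2=4 ✗
   9) LOAD T1:  M=6  r_T1=6
  10) LOAD T3:  M=6  r_T3=6
  11) CAS  T1:  M=7  r_T1=6 ✓
  12) LOAD T1:  M=7  r_T1=7
  13) CAS  T1:  M=8  r_T1=7 ✓
  14) CAS  T3:  M=8  r_T3=6 ✗
  15) LOAD T3:  M=8  r_T3=8
  16) CAS  T3:  M=9  r_T3=8 ✓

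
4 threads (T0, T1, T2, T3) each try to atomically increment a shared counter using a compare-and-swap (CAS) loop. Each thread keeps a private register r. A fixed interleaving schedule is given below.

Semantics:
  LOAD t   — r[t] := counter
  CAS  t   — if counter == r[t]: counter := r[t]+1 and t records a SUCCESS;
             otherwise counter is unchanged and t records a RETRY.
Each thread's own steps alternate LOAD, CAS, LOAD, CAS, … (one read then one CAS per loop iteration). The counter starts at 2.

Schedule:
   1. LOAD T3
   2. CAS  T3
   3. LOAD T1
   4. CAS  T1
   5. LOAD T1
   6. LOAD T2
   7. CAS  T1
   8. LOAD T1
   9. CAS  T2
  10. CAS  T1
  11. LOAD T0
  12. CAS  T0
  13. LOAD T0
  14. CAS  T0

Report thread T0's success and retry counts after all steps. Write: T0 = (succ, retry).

   1) LOAD T3:  M=2  r_T3=2
   2) CAS  T3:  M=3  r_T3=2 ✓
   3) LOAD T1:  M=3  r_T1=3
   4) CAS  T1:  M=4  r_T1=3 ✓
   5) LOAD T1:  M=4  r_T1=4
   6) LOAD T2:  M=4  r_T2=4
   7) CAS  T1:  M=5  r_T1=4 ✓
   8) LOAD T1:  M=5  r_T1=5
   9) CAS  T2:  M=5  r_T2=4 ✗
  10) CAS  T1:  M=6  r_T1=5 ✓
  11) LOAD T0:  M=6  r_T0=6
  12) CAS  T0:  M=7  r_T0=6 ✓
  13) LOAD T0:  M=7  r_T0=7
  14) CAS  T0:  M=8  r_T0=7 ✓

T0 = (2, 0)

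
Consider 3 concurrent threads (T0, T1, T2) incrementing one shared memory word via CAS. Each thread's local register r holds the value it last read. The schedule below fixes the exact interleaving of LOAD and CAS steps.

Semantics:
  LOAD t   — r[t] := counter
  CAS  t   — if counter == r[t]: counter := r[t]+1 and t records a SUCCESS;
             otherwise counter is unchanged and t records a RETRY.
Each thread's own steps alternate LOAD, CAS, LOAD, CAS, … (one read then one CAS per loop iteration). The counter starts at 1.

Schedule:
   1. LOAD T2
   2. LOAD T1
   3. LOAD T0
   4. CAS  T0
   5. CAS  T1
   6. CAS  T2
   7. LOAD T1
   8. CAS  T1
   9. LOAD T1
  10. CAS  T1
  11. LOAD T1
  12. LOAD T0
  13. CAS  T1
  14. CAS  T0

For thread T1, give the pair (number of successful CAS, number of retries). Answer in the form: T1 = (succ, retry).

T1 = (3, 1)

[1] T2.load  rd  (counter 1, T2.r 1)
[2] T1.load  rd  (counter 1, T1.r 1)
[3] T0.load  rd  (counter 1, T0.r 1)
[4] T0.cas  hit  (counter 2, T0.r 1)
[5] T1.cas  miss  (counter 2, T1.r 1)
[6] T2.cas  miss  (counter 2, T2.r 1)
[7] T1.load  rd  (counter 2, T1.r 2)
[8] T1.cas  hit  (counter 3, T1.r 2)
[9] T1.load  rd  (counter 3, T1.r 3)
[10] T1.cas  hit  (counter 4, T1.r 3)
[11] T1.load  rd  (counter 4, T1.r 4)
[12] T0.load  rd  (counter 4, T0.r 4)
[13] T1.cas  hit  (counter 5, T1.r 4)
[14] T0.cas  miss  (counter 5, T0.r 4)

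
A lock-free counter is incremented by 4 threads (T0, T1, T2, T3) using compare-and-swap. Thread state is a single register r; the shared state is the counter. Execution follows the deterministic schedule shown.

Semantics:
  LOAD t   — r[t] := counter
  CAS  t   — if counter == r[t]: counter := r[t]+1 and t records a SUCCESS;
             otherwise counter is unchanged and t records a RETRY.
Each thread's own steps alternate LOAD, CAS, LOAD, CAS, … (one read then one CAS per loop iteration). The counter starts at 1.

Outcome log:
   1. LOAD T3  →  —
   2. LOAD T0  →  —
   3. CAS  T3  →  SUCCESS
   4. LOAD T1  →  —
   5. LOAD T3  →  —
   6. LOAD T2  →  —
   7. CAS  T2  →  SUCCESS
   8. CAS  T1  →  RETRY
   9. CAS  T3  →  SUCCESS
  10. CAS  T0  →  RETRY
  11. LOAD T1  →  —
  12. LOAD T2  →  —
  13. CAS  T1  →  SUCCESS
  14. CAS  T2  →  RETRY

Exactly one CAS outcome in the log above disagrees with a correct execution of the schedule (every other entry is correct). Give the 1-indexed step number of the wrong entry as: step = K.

Reference trace:
step 1: T3 LOAD ⇒ load; ctr=1 reg=1
step 2: T0 LOAD ⇒ load; ctr=1 reg=1
step 3: T3 CAS ⇒ ok; ctr=2 reg=1
step 4: T1 LOAD ⇒ load; ctr=2 reg=2
step 5: T3 LOAD ⇒ load; ctr=2 reg=2
step 6: T2 LOAD ⇒ load; ctr=2 reg=2
step 7: T2 CAS ⇒ ok; ctr=3 reg=2
step 8: T1 CAS ⇒ retry; ctr=3 reg=2
step 9: T3 CAS ⇒ retry; ctr=3 reg=2
step 10: T0 CAS ⇒ retry; ctr=3 reg=1
step 11: T1 LOAD ⇒ load; ctr=3 reg=3
step 12: T2 LOAD ⇒ load; ctr=3 reg=3
step 13: T1 CAS ⇒ ok; ctr=4 reg=3
step 14: T2 CAS ⇒ retry; ctr=4 reg=3
Log disagrees first at step 9.

step = 9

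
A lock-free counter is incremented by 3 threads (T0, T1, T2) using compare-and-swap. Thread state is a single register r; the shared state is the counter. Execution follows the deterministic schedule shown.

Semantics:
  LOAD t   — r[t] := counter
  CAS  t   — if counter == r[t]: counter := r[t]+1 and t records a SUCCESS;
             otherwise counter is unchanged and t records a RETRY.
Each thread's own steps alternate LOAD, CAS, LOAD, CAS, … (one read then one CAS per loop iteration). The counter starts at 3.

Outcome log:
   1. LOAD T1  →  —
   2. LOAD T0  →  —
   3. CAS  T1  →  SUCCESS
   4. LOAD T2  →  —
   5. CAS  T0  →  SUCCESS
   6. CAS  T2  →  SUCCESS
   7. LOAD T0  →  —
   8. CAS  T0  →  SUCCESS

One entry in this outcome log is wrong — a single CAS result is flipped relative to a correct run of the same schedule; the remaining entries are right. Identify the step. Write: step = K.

Reference trace:
[1] T1.load  rd  (counter 3, T1.r 3)
[2] T0.load  rd  (counter 3, T0.r 3)
[3] T1.cas  hit  (counter 4, T1.r 3)
[4] T2.load  rd  (counter 4, T2.r 4)
[5] T0.cas  miss  (counter 4, T0.r 3)
[6] T2.cas  hit  (counter 5, T2.r 4)
[7] T0.load  rd  (counter 5, T0.r 5)
[8] T0.cas  hit  (counter 6, T0.r 5)
Mismatch at 5.

step = 5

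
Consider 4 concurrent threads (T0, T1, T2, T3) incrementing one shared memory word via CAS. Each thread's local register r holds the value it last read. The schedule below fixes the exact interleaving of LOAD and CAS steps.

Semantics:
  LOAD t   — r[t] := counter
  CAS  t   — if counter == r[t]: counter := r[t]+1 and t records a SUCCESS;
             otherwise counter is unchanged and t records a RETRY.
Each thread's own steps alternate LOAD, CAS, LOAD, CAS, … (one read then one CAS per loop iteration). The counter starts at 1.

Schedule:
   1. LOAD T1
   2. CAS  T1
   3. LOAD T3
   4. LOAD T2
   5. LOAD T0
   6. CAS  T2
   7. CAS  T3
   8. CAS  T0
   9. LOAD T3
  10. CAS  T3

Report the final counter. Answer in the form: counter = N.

#1 T1 reads 1
#2 T1 CAS(1→2) writes; counter now 2
#3 T3 reads 2
#4 T2 reads 2
#5 T0 reads 2
#6 T2 CAS(2→3) writes; counter now 3
#7 T3 CAS(2→3) fails; counter now 3
#8 T0 CAS(2→3) fails; counter now 3
#9 T3 reads 3
#10 T3 CAS(3→4) writes; counter now 4

counter = 4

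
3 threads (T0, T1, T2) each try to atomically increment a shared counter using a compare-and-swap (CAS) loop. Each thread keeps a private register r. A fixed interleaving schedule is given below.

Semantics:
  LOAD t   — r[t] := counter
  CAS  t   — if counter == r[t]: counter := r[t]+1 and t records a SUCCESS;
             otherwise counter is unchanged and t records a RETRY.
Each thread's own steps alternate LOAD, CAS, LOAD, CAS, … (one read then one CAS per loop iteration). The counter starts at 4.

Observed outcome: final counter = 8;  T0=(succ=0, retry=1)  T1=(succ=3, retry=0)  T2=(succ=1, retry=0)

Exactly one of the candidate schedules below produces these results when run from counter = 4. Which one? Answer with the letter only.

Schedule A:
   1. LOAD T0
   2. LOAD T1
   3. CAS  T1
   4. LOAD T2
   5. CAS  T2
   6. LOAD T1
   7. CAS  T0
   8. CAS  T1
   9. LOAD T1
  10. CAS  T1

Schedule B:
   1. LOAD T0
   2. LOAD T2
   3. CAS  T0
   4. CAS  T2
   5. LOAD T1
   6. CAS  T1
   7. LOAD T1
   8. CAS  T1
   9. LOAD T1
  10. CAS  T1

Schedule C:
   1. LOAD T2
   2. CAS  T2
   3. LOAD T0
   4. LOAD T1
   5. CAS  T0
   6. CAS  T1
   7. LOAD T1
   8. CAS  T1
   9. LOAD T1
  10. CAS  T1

Simulating candidate A:
1. LOAD T0 → mem=4 r[T0]=4 [LOAD]
2. LOAD T1 → mem=4 r[T1]=4 [LOAD]
3. CAS T1 → mem=5 r[T1]=4 [OK]
4. LOAD T2 → mem=5 r[T2]=5 [LOAD]
5. CAS T2 → mem=6 r[T2]=5 [OK]
6. LOAD T1 → mem=6 r[T1]=6 [LOAD]
7. CAS T0 → mem=6 r[T0]=4 [RETRY]
8. CAS T1 → mem=7 r[T1]=6 [OK]
9. LOAD T1 → mem=7 r[T1]=7 [LOAD]
10. CAS T1 → mem=8 r[T1]=7 [OK]

A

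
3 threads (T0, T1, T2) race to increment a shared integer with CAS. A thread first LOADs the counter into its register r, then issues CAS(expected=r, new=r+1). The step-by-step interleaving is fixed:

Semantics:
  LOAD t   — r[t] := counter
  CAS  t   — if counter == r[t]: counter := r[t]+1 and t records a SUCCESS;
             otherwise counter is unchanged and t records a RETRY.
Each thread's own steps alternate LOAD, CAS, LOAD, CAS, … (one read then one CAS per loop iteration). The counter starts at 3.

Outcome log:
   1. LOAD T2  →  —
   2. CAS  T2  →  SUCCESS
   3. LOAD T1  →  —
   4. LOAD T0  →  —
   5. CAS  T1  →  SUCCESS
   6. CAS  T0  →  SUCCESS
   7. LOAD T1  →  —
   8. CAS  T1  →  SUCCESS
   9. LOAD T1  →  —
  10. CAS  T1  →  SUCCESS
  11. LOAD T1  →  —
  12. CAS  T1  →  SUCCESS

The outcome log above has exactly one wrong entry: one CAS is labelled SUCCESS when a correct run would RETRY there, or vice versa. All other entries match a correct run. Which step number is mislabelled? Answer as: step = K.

step = 6

Correct run:
1. LOAD T2 → mem=3 r[T2]=3 [LOAD]
2. CAS T2 → mem=4 r[T2]=3 [OK]
3. LOAD T1 → mem=4 r[T1]=4 [LOAD]
4. LOAD T0 → mem=4 r[T0]=4 [LOAD]
5. CAS T1 → mem=5 r[T1]=4 [OK]
6. CAS T0 → mem=5 r[T0]=4 [RETRY]
7. LOAD T1 → mem=5 r[T1]=5 [LOAD]
8. CAS T1 → mem=6 r[T1]=5 [OK]
9. LOAD T1 → mem=6 r[T1]=6 [LOAD]
10. CAS T1 → mem=7 r[T1]=6 [OK]
11. LOAD T1 → mem=7 r[T1]=7 [LOAD]
12. CAS T1 → mem=8 r[T1]=7 [OK]
Log disagrees first at step 6.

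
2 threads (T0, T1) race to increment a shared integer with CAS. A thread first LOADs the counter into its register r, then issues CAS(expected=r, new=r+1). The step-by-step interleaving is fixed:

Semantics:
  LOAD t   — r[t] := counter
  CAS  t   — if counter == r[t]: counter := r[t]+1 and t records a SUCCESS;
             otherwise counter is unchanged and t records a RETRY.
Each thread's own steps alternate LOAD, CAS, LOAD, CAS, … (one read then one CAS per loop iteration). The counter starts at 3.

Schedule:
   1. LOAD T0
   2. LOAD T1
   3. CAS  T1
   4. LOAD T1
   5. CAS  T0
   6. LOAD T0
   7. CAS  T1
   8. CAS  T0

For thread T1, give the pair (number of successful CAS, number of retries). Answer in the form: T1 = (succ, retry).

1. LOAD T0 → mem=3 r[T0]=3 [LOAD]
2. LOAD T1 → mem=3 r[T1]=3 [LOAD]
3. CAS T1 → mem=4 r[T1]=3 [OK]
4. LOAD T1 → mem=4 r[T1]=4 [LOAD]
5. CAS T0 → mem=4 r[T0]=3 [RETRY]
6. LOAD T0 → mem=4 r[T0]=4 [LOAD]
7. CAS T1 → mem=5 r[T1]=4 [OK]
8. CAS T0 → mem=5 r[T0]=4 [RETRY]

T1 = (2, 0)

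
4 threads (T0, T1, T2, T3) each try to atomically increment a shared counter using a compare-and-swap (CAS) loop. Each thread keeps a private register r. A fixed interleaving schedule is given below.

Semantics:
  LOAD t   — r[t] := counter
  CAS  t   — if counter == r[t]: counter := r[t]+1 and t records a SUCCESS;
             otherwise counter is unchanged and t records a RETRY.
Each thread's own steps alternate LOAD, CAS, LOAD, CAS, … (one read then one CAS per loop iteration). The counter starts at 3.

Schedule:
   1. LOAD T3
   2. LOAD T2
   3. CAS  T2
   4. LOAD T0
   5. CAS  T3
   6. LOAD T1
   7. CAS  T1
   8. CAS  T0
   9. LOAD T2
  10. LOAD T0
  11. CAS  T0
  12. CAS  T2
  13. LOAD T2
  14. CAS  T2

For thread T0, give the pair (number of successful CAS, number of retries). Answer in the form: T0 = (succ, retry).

T0 = (1, 1)

#1 T3 reads 3
#2 T2 reads 3
#3 T2 CAS(3→4) writes; counter now 4
#4 T0 reads 4
#5 T3 CAS(3→4) fails; counter now 4
#6 T1 reads 4
#7 T1 CAS(4→5) writes; counter now 5
#8 T0 CAS(4→5) fails; counter now 5
#9 T2 reads 5
#10 T0 reads 5
#11 T0 CAS(5→6) writes; counter now 6
#12 T2 CAS(5→6) fails; counter now 6
#13 T2 reads 6
#14 T2 CAS(6→7) writes; counter now 7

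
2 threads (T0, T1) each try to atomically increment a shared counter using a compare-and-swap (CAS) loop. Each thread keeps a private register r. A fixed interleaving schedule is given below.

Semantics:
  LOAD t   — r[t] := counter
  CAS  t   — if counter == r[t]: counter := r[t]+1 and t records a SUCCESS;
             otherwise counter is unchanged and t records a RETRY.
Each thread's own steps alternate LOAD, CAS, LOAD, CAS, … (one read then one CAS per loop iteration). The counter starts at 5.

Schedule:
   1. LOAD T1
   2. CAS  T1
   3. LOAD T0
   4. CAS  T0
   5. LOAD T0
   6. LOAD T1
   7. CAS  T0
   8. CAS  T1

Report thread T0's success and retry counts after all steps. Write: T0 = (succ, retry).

T0 = (2, 0)

#1 T1 reads 5
#2 T1 CAS(5→6) writes; counter now 6
#3 T0 reads 6
#4 T0 CAS(6→7) writes; counter now 7
#5 T0 reads 7
#6 T1 reads 7
#7 T0 CAS(7→8) writes; counter now 8
#8 T1 CAS(7→8) fails; counter now 8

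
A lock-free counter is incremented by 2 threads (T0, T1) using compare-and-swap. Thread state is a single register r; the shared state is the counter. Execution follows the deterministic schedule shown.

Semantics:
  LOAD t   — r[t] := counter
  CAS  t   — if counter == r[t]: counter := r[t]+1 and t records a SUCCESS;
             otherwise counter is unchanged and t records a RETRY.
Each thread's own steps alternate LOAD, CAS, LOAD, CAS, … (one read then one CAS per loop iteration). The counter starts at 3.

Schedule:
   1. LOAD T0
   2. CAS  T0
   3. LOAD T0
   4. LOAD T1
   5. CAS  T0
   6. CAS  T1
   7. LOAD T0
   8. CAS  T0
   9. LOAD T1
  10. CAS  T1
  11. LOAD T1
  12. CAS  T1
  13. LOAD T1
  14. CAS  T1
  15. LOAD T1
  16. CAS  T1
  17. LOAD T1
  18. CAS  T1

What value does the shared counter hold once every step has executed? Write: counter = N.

counter = 11

   1) LOAD T0:  M=3  r_T0=3
   2) CAS  T0:  M=4  r_T0=3 ✓
   3) LOAD T0:  M=4  r_T0=4
   4) LOAD T1:  M=4  r_T1=4
   5) CAS  T0:  M=5  r_T0=4 ✓
   6) CAS  T1:  M=5  r_T1=4 ✗
   7) LOAD T0:  M=5  r_T0=5
   8) CAS  T0:  M=6  r_T0=5 ✓
   9) LOAD T1:  M=6  r_T1=6
  10) CAS  T1:  M=7  r_T1=6 ✓
  11) LOAD T1:  M=7  r_T1=7
  12) CAS  T1:  M=8  r_T1=7 ✓
  13) LOAD T1:  M=8  r_T1=8
  14) CAS  T1:  M=9  r_T1=8 ✓
  15) LOAD T1:  M=9  r_T1=9
  16) CAS  T1:  M=10  r_T1=9 ✓
  17) LOAD T1:  M=10  r_T1=10
  18) CAS  T1:  M=11  r_T1=10 ✓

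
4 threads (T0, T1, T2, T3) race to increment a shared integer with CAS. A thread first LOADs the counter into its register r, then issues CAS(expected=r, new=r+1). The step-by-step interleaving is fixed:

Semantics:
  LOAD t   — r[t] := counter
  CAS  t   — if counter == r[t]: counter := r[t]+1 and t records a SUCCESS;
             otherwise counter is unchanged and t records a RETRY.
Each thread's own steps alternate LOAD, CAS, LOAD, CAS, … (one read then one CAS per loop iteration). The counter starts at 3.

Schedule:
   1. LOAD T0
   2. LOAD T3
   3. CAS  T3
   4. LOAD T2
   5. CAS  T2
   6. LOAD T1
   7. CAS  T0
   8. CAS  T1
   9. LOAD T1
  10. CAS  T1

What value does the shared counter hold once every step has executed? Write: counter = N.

counter = 7

step 1: T0 LOAD ⇒ load; ctr=3 reg=3
step 2: T3 LOAD ⇒ load; ctr=3 reg=3
step 3: T3 CAS ⇒ ok; ctr=4 reg=3
step 4: T2 LOAD ⇒ load; ctr=4 reg=4
step 5: T2 CAS ⇒ ok; ctr=5 reg=4
step 6: T1 LOAD ⇒ load; ctr=5 reg=5
step 7: T0 CAS ⇒ retry; ctr=5 reg=3
step 8: T1 CAS ⇒ ok; ctr=6 reg=5
step 9: T1 LOAD ⇒ load; ctr=6 reg=6
step 10: T1 CAS ⇒ ok; ctr=7 reg=6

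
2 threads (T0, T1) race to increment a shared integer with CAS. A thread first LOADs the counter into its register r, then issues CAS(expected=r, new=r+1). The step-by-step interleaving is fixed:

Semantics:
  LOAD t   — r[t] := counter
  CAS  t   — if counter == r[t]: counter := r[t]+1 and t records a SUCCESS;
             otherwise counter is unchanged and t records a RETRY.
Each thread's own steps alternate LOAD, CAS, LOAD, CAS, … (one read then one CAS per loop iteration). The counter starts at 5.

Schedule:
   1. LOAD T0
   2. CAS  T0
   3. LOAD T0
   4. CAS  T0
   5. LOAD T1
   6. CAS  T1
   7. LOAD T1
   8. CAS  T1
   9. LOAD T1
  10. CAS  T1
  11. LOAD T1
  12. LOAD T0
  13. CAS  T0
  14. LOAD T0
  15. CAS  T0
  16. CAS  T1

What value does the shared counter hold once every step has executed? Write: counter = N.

T0 LOAD — after: cnt=5, r=5 — load
T0 CAS — after: cnt=6, r=5 — ok
T0 LOAD — after: cnt=6, r=6 — load
T0 CAS — after: cnt=7, r=6 — ok
T1 LOAD — after: cnt=7, r=7 — load
T1 CAS — after: cnt=8, r=7 — ok
T1 LOAD — after: cnt=8, r=8 — load
T1 CAS — after: cnt=9, r=8 — ok
T1 LOAD — after: cnt=9, r=9 — load
T1 CAS — after: cnt=10, r=9 — ok
T1 LOAD — after: cnt=10, r=10 — load
T0 LOAD — after: cnt=10, r=10 — load
T0 CAS — after: cnt=11, r=10 — ok
T0 LOAD — after: cnt=11, r=11 — load
T0 CAS — after: cnt=12, r=11 — ok
T1 CAS — after: cnt=12, r=10 — retry

counter = 12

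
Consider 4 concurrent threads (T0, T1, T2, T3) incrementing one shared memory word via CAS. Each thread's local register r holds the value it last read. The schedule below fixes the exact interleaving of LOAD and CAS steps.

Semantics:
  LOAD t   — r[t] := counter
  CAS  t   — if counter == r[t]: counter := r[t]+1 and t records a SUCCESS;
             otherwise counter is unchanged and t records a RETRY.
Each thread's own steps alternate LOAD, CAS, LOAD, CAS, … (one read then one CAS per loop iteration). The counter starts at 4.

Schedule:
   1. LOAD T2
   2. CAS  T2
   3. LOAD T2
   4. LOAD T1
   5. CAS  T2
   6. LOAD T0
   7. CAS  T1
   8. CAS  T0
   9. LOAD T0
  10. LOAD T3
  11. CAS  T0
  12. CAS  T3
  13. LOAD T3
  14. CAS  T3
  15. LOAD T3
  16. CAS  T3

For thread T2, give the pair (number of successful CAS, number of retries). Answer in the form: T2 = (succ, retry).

T2 = (2, 0)

#1 T2 reads 4
#2 T2 CAS(4→5) writes; counter now 5
#3 T2 reads 5
#4 T1 reads 5
#5 T2 CAS(5→6) writes; counter now 6
#6 T0 reads 6
#7 T1 CAS(5→6) fails; counter now 6
#8 T0 CAS(6→7) writes; counter now 7
#9 T0 reads 7
#10 T3 reads 7
#11 T0 CAS(7→8) writes; counter now 8
#12 T3 CAS(7→8) fails; counter now 8
#13 T3 reads 8
#14 T3 CAS(8→9) writes; counter now 9
#15 T3 reads 9
#16 T3 CAS(9→10) writes; counter now 10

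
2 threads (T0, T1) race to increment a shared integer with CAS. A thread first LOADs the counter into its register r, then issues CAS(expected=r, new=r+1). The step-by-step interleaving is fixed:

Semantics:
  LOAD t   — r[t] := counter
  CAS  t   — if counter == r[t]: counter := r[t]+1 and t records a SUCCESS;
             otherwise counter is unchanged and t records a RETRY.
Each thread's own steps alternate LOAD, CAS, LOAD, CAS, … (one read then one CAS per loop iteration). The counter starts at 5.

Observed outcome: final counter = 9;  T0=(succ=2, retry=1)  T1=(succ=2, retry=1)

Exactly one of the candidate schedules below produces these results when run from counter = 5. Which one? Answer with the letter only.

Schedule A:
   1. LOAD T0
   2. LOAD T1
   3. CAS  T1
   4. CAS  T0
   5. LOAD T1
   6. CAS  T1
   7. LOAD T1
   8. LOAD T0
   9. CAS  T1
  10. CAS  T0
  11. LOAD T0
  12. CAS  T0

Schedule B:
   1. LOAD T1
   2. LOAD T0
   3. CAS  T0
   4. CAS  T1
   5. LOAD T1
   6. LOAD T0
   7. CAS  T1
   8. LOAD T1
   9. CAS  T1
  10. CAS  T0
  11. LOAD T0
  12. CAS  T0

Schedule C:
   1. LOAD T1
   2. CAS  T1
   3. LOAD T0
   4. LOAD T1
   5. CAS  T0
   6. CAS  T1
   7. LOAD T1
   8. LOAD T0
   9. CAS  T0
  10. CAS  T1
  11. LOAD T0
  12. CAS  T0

B

Run B:
   1) LOAD T1:  M=5  r_T1=5
   2) LOAD T0:  M=5  r_T0=5
   3) CAS  T0:  M=6  r_T0=5 ✓
   4) CAS  T1:  M=6  r_T1=5 ✗
   5) LOAD T1:  M=6  r_T1=6
   6) LOAD T0:  M=6  r_T0=6
   7) CAS  T1:  M=7  r_T1=6 ✓
   8) LOAD T1:  M=7  r_T1=7
   9) CAS  T1:  M=8  r_T1=7 ✓
  10) CAS  T0:  M=8  r_T0=6 ✗
  11) LOAD T0:  M=8  r_T0=8
  12) CAS  T0:  M=9  r_T0=8 ✓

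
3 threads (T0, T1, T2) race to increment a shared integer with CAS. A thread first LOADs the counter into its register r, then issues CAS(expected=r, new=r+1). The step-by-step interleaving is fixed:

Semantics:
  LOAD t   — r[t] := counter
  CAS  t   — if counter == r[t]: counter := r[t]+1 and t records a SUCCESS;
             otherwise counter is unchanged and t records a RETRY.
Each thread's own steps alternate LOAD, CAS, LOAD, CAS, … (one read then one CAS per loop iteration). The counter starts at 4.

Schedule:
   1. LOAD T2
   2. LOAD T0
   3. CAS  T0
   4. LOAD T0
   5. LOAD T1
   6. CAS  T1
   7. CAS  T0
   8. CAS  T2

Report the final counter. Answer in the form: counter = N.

counter = 6

[1] T2.load  rd  (counter 4, T2.r 4)
[2] T0.load  rd  (counter 4, T0.r 4)
[3] T0.cas  hit  (counter 5, T0.r 4)
[4] T0.load  rd  (counter 5, T0.r 5)
[5] T1.load  rd  (counter 5, T1.r 5)
[6] T1.cas  hit  (counter 6, T1.r 5)
[7] T0.cas  miss  (counter 6, T0.r 5)
[8] T2.cas  miss  (counter 6, T2.r 4)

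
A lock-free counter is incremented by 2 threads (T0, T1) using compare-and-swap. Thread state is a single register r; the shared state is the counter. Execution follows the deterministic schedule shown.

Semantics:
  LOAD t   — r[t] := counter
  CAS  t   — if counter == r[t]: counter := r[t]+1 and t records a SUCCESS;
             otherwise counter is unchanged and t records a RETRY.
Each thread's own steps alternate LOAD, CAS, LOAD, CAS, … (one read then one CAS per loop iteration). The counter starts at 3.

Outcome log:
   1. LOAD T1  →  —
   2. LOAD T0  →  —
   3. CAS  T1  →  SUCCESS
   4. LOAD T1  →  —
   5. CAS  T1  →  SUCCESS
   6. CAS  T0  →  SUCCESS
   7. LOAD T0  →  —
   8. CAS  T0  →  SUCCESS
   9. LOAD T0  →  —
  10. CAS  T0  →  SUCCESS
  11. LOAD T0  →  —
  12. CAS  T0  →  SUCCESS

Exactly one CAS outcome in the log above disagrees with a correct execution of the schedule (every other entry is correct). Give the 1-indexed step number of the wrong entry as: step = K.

step = 6

Reference trace:
T1 LOAD — after: cnt=3, r=3 — load
T0 LOAD — after: cnt=3, r=3 — load
T1 CAS — after: cnt=4, r=3 — ok
T1 LOAD — after: cnt=4, r=4 — load
T1 CAS — after: cnt=5, r=4 — ok
T0 CAS — after: cnt=5, r=3 — retry
T0 LOAD — after: cnt=5, r=5 — load
T0 CAS — after: cnt=6, r=5 — ok
T0 LOAD — after: cnt=6, r=6 — load
T0 CAS — after: cnt=7, r=6 — ok
T0 LOAD — after: cnt=7, r=7 — load
T0 CAS — after: cnt=8, r=7 — ok
Flip is step 6.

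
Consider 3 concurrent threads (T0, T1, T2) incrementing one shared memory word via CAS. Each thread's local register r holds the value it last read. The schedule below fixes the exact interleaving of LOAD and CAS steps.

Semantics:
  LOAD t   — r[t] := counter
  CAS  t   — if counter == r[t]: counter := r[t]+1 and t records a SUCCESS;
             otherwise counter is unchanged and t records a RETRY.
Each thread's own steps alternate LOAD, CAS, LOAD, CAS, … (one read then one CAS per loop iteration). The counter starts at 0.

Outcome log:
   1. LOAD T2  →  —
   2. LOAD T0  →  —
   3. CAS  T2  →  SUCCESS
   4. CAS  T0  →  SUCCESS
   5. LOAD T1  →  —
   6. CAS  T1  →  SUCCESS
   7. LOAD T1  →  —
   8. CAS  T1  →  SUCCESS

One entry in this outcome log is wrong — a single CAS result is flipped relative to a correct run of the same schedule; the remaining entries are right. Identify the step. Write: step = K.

step = 4

Reference trace:
#1 T2 reads 0
#2 T0 reads 0
#3 T2 CAS(0→1) writes; counter now 1
#4 T0 CAS(0→1) fails; counter now 1
#5 T1 reads 1
#6 T1 CAS(1→2) writes; counter now 2
#7 T1 reads 2
#8 T1 CAS(2→3) writes; counter now 3
Mismatch at 4.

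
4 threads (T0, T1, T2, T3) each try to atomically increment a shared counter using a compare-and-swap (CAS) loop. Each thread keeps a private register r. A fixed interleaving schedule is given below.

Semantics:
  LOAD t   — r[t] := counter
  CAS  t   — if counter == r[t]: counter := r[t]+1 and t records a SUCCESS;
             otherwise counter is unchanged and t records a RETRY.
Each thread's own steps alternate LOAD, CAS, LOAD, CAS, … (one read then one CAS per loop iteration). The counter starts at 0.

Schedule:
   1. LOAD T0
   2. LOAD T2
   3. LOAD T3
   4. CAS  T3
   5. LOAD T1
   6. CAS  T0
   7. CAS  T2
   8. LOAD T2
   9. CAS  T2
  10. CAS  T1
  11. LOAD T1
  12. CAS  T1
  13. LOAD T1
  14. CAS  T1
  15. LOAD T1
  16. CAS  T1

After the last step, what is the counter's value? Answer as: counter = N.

counter = 5

T0 LOAD — after: cnt=0, r=0 — load
T2 LOAD — after: cnt=0, r=0 — load
T3 LOAD — after: cnt=0, r=0 — load
T3 CAS — after: cnt=1, r=0 — ok
T1 LOAD — after: cnt=1, r=1 — load
T0 CAS — after: cnt=1, r=0 — retry
T2 CAS — after: cnt=1, r=0 — retry
T2 LOAD — after: cnt=1, r=1 — load
T2 CAS — after: cnt=2, r=1 — ok
T1 CAS — after: cnt=2, r=1 — retry
T1 LOAD — after: cnt=2, r=2 — load
T1 CAS — after: cnt=3, r=2 — ok
T1 LOAD — after: cnt=3, r=3 — load
T1 CAS — after: cnt=4, r=3 — ok
T1 LOAD — after: cnt=4, r=4 — load
T1 CAS — after: cnt=5, r=4 — ok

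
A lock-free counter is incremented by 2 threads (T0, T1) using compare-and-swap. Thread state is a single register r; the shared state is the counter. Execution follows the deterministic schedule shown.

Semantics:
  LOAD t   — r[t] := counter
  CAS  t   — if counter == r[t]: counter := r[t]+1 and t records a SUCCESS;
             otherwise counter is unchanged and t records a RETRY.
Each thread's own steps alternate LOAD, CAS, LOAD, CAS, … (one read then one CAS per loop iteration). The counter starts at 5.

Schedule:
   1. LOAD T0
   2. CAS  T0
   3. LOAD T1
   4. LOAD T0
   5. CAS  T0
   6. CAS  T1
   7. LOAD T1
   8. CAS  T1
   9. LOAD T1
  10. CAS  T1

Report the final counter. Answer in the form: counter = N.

step 1: T0 LOAD ⇒ load; ctr=5 reg=5
step 2: T0 CAS ⇒ ok; ctr=6 reg=5
step 3: T1 LOAD ⇒ load; ctr=6 reg=6
step 4: T0 LOAD ⇒ load; ctr=6 reg=6
step 5: T0 CAS ⇒ ok; ctr=7 reg=6
step 6: T1 CAS ⇒ retry; ctr=7 reg=6
step 7: T1 LOAD ⇒ load; ctr=7 reg=7
step 8: T1 CAS ⇒ ok; ctr=8 reg=7
step 9: T1 LOAD ⇒ load; ctr=8 reg=8
step 10: T1 CAS ⇒ ok; ctr=9 reg=8

counter = 9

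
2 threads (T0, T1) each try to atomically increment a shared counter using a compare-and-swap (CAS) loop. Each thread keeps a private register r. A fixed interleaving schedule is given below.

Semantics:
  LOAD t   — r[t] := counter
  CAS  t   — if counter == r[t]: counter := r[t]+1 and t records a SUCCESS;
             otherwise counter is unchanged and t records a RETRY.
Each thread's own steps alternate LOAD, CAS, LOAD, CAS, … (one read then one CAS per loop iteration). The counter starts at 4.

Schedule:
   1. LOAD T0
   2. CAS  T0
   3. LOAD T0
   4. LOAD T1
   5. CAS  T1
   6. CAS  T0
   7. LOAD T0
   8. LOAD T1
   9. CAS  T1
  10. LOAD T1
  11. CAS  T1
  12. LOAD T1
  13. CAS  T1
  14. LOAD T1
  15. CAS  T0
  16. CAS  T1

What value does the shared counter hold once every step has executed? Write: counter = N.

1. LOAD T0 → mem=4 r[T0]=4 [LOAD]
2. CAS T0 → mem=5 r[T0]=4 [OK]
3. LOAD T0 → mem=5 r[T0]=5 [LOAD]
4. LOAD T1 → mem=5 r[T1]=5 [LOAD]
5. CAS T1 → mem=6 r[T1]=5 [OK]
6. CAS T0 → mem=6 r[T0]=5 [RETRY]
7. LOAD T0 → mem=6 r[T0]=6 [LOAD]
8. LOAD T1 → mem=6 r[T1]=6 [LOAD]
9. CAS T1 → mem=7 r[T1]=6 [OK]
10. LOAD T1 → mem=7 r[T1]=7 [LOAD]
11. CAS T1 → mem=8 r[T1]=7 [OK]
12. LOAD T1 → mem=8 r[T1]=8 [LOAD]
13. CAS T1 → mem=9 r[T1]=8 [OK]
14. LOAD T1 → mem=9 r[T1]=9 [LOAD]
15. CAS T0 → mem=9 r[T0]=6 [RETRY]
16. CAS T1 → mem=10 r[T1]=9 [OK]

counter = 10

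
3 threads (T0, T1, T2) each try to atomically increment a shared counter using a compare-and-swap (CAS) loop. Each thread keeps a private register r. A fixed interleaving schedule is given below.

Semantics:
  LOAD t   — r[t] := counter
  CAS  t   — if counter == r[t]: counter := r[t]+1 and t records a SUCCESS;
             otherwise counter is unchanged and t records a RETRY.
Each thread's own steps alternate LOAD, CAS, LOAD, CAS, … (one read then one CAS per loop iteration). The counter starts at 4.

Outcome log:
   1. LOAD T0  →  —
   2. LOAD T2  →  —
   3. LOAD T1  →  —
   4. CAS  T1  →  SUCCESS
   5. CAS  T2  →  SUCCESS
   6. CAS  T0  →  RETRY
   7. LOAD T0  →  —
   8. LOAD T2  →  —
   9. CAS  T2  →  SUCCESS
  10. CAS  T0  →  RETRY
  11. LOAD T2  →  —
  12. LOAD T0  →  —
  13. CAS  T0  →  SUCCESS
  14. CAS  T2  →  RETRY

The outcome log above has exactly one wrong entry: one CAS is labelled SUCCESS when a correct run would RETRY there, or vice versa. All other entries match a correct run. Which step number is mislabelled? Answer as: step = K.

Correct run:
1. LOAD T0 → mem=4 r[T0]=4 [LOAD]
2. LOAD T2 → mem=4 r[T2]=4 [LOAD]
3. LOAD T1 → mem=4 r[T1]=4 [LOAD]
4. CAS T1 → mem=5 r[T1]=4 [OK]
5. CAS T2 → mem=5 r[T2]=4 [RETRY]
6. CAS T0 → mem=5 r[T0]=4 [RETRY]
7. LOAD T0 → mem=5 r[T0]=5 [LOAD]
8. LOAD T2 → mem=5 r[T2]=5 [LOAD]
9. CAS T2 → mem=6 r[T2]=5 [OK]
10. CAS T0 → mem=6 r[T0]=5 [RETRY]
11. LOAD T2 → mem=6 r[T2]=6 [LOAD]
12. LOAD T0 → mem=6 r[T0]=6 [LOAD]
13. CAS T0 → mem=7 r[T0]=6 [OK]
14. CAS T2 → mem=7 r[T2]=6 [RETRY]
Flip is step 5.

step = 5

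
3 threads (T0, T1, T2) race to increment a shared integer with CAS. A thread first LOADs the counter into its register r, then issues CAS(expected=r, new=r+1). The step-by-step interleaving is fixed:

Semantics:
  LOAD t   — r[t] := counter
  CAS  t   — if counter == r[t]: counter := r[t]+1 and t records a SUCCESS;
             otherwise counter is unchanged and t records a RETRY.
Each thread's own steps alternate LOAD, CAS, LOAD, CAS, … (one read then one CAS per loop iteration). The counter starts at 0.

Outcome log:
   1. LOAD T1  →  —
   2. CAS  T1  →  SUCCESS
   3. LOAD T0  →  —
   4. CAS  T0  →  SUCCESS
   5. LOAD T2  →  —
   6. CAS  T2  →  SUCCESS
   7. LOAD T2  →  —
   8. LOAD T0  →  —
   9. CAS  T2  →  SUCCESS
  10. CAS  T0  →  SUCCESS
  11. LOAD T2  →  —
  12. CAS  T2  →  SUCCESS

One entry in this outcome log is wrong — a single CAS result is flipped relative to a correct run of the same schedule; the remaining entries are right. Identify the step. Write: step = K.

Reference trace:
T1 LOAD — after: cnt=0, r=0 — load
T1 CAS — after: cnt=1, r=0 — ok
T0 LOAD — after: cnt=1, r=1 — load
T0 CAS — after: cnt=2, r=1 — ok
T2 LOAD — after: cnt=2, r=2 — load
T2 CAS — after: cnt=3, r=2 — ok
T2 LOAD — after: cnt=3, r=3 — load
T0 LOAD — after: cnt=3, r=3 — load
T2 CAS — after: cnt=4, r=3 — ok
T0 CAS — after: cnt=4, r=3 — retry
T2 LOAD — after: cnt=4, r=4 — load
T2 CAS — after: cnt=5, r=4 — ok
Log disagrees first at step 10.

step = 10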